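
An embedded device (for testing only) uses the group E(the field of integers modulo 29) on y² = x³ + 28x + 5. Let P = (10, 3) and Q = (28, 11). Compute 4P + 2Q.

First 4P:
Double-and-add on 4 = (100)₂. Start with P = (10, 3) for the leading 1-bit.
double: tangent at (10, 3): λ = (3·10² + 28)/(2·3) ≡ 9/6. 6⁻¹ ≡ 5 (mod 29), so λ ≡ 9·5 ≡ 16.
  x = λ² - 10 - 10 = 256 - 20 ≡ 4; y = λ·(10 - 4) - 3 ≡ 6. → (4, 6)
double: tangent at (4, 6): λ = (3·4² + 28)/(2·6) ≡ 18/12. 12⁻¹ ≡ 17 (mod 29) since 12·17 = 204 ≡ 1, so λ ≡ 18·17 ≡ 16.
  x = λ² - 4 - 4 = 256 - 8 ≡ 16; y = λ·(4 - 16) - 6 ≡ 5. → (16, 5)
4P = (16, 5).
Next 2Q:
Repeated addition: build up to 2Q.
2Q: tangent at (28, 11): λ = (3·28² + 28)/(2·11) ≡ 2/22. 22⁻¹ ≡ 4 (mod 29), so λ ≡ 2·4 ≡ 8.
  x = λ² - 28 - 28 = 64 - 56 ≡ 8; y = λ·(28 - 8) - 11 ≡ 4. → (8, 4)
2Q = (8, 4).
Finally 4P + 2Q:
(16, 5) + (8, 4). λ = (4 - 5)/(8 - 16) ≡ 28/21 mod 29. 21⁻¹ ≡ 18 (mod 29) since 21·18 = 378 ≡ 1, so λ ≡ 11.
  x = λ² - 16 - 8 = 121 - 24 ≡ 10; y = λ·(16 - 10) - 5 ≡ 3. → (10, 3)

(10, 3)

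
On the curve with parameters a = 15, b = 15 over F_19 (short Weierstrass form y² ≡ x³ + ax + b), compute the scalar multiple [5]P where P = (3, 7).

(3, 12)

Repeated addition: build up to 5P.
2P: tangent at (3, 7): λ = (3·3² + 15)/(2·7) ≡ 4/14. 14⁻¹ ≡ 15 (mod 19), so λ ≡ 4·15 ≡ 3.
  x = λ² - 3 - 3 = 9 - 6 ≡ 3; y = λ·(3 - 3) - 7 ≡ 12. → (3, 12)
3P: (3, 12) + (3, 7): same x and y₁ ≡ -y₂, so the sum is 𝒪.
4P: 𝒪 + (3, 7) = (3, 7) (identity).
5P: tangent at (3, 7): λ = (3·3² + 15)/(2·7) ≡ 4/14. 14⁻¹ ≡ 15 (mod 19) since 14·15 = 210 ≡ 1, so λ ≡ 4·15 ≡ 3.
  x = λ² - 3 - 3 = 9 - 6 ≡ 3; y = λ·(3 - 3) - 7 ≡ 12. → (3, 12)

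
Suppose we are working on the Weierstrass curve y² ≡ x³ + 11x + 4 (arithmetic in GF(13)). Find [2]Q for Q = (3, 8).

tangent at (3, 8): λ = (3·3² + 11)/(2·8) ≡ 12/3. 3⁻¹ ≡ 9 (mod 13), so λ ≡ 12·9 ≡ 4.
  x = λ² - 3 - 3 = 16 - 6 ≡ 10; y = λ·(3 - 10) - 8 ≡ 3. → (10, 3)

(10, 3)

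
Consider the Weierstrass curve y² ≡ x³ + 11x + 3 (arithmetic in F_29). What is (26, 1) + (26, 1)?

(19, 16)

tangent at (26, 1): λ = (3·26² + 11)/(2·1) ≡ 9/2. 2⁻¹ ≡ 15 (mod 29) since 2·15 = 30 ≡ 1, so λ ≡ 9·15 ≡ 19.
  x = λ² - 26 - 26 = 361 - 52 ≡ 19; y = λ·(26 - 19) - 1 ≡ 16. → (19, 16)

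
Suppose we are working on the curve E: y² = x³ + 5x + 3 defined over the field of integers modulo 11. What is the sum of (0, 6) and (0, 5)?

O

The two points share x = 0 and their y-coordinates satisfy 6 + 5 ≡ 0 (mod 11), so they are inverses. Their sum is O.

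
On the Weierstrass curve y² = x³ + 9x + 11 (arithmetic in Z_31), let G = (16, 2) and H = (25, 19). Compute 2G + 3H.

(6, 23)

First 2G:
Repeated addition: build up to 2G.
2G: tangent at (16, 2): λ = (3·16² + 9)/(2·2) ≡ 2/4. 4⁻¹ ≡ 8 (mod 31), so λ ≡ 2·8 ≡ 16.
  x = λ² - 16 - 16 = 256 - 32 ≡ 7; y = λ·(16 - 7) - 2 ≡ 18. → (7, 18)
2G = (7, 18).
Next 3H:
Repeated addition: build up to 3H.
2H: tangent at (25, 19): λ = (3·25² + 9)/(2·19) ≡ 24/7. 7⁻¹ ≡ 9 (mod 31), so λ ≡ 24·9 ≡ 30.
  x = λ² - 25 - 25 = 900 - 50 ≡ 13; y = λ·(25 - 13) - 19 ≡ 0. → (13, 0)
3H: (13, 0) + (25, 19). λ = (19 - 0)/(25 - 13) ≡ 19/12 mod 31. 12⁻¹ ≡ 13 (mod 31), so λ ≡ 30.
  x = λ² - 13 - 25 = 900 - 38 ≡ 25; y = λ·(13 - 25) - 0 ≡ 12. → (25, 12)
3H = (25, 12).
Finally 2G + 3H:
(7, 18) + (25, 12). λ = (12 - 18)/(25 - 7) ≡ 25/18 mod 31. 18⁻¹ ≡ 19 (mod 31), so λ ≡ 10.
  x = λ² - 7 - 25 = 100 - 32 ≡ 6; y = λ·(7 - 6) - 18 ≡ 23. → (6, 23)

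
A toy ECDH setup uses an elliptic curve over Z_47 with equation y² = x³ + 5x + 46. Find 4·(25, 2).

(23, 22)

Write Q = (25, 2).
Double-and-add on 4 = (100)₂. Start with Q = (25, 2) for the leading 1-bit.
double: tangent at (25, 2): λ = (3·25² + 5)/(2·2) ≡ 0/4. 4⁻¹ ≡ 12 (mod 47) since 4·12 = 48 ≡ 1, so λ ≡ 0·12 ≡ 0.
  x = λ² - 25 - 25 = 0 - 50 ≡ 44; y = λ·(25 - 44) - 2 ≡ 45. → (44, 45)
double: tangent at (44, 45): λ = (3·44² + 5)/(2·45) ≡ 32/43. 43⁻¹ ≡ 35 (mod 47) since 43·35 = 1505 ≡ 1, so λ ≡ 32·35 ≡ 39.
  x = λ² - 44 - 44 = 1521 - 88 ≡ 23; y = λ·(44 - 23) - 45 ≡ 22. → (23, 22)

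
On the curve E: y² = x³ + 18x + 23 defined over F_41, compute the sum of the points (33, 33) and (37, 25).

(16, 15)

(33, 33) + (37, 25). λ = (25 - 33)/(37 - 33) ≡ 33/4 mod 41. 4⁻¹ ≡ 31 (mod 41), so λ ≡ 39.
  x = λ² - 33 - 37 = 1521 - 70 ≡ 16; y = λ·(33 - 16) - 33 ≡ 15. → (16, 15)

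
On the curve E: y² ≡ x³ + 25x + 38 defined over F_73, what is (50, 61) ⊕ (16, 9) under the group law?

(50, 61) + (16, 9). λ = (9 - 61)/(16 - 50) ≡ 21/39 mod 73. 39⁻¹ ≡ 15 (mod 73) since 39·15 = 585 ≡ 1, so λ ≡ 23.
  x = λ² - 50 - 16 = 529 - 66 ≡ 25; y = λ·(50 - 25) - 61 ≡ 3. → (25, 3)

(25, 3)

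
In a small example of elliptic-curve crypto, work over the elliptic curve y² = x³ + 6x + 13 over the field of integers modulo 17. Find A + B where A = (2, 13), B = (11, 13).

(4, 4)

(2, 13) + (11, 13). λ = (13 - 13)/(11 - 2) ≡ 0/9 mod 17. 9⁻¹ ≡ 2 (mod 17), so λ ≡ 0.
  x = λ² - 2 - 11 = 0 - 13 ≡ 4; y = λ·(2 - 4) - 13 ≡ 4. → (4, 4)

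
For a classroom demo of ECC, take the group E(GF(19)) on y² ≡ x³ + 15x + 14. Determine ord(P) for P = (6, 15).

12

2P: tangent at (6, 15): λ = (3·6² + 15)/(2·15) ≡ 9/11. 11⁻¹ ≡ 7 (mod 19), so λ ≡ 9·7 ≡ 6.
  x = λ² - 6 - 6 = 36 - 12 ≡ 5; y = λ·(6 - 5) - 15 ≡ 10. → (5, 10)
3P: (5, 10) + (6, 15). λ = (15 - 10)/(6 - 5) ≡ 5/1 mod 19. 1⁻¹ ≡ 1 (mod 19) since 1·1 = 1 ≡ 1, so λ ≡ 5.
  x = λ² - 5 - 6 = 25 - 11 ≡ 14; y = λ·(5 - 14) - 10 ≡ 2. → (14, 2)
4P: (14, 2) + (6, 15). λ = (15 - 2)/(6 - 14) ≡ 13/11 mod 19. 11⁻¹ ≡ 7 (mod 19) since 11·7 = 77 ≡ 1, so λ ≡ 15.
  x = λ² - 14 - 6 = 225 - 20 ≡ 15; y = λ·(14 - 15) - 2 ≡ 2. → (15, 2)
5P: (15, 2) + (6, 15). λ = (15 - 2)/(6 - 15) ≡ 13/10 mod 19. 10⁻¹ ≡ 2 (mod 19) since 10·2 = 20 ≡ 1, so λ ≡ 7.
  x = λ² - 15 - 6 = 49 - 21 ≡ 9; y = λ·(15 - 9) - 2 ≡ 2. → (9, 2)
6P: (9, 2) + (6, 15). λ = (15 - 2)/(6 - 9) ≡ 13/16 mod 19. 16⁻¹ ≡ 6 (mod 19) since 16·6 = 96 ≡ 1, so λ ≡ 2.
  x = λ² - 9 - 6 = 4 - 15 ≡ 8; y = λ·(9 - 8) - 2 ≡ 0. → (8, 0)
7P: (8, 0) + (6, 15). λ = (15 - 0)/(6 - 8) ≡ 15/17 mod 19. 17⁻¹ ≡ 9 (mod 19), so λ ≡ 2.
  x = λ² - 8 - 6 = 4 - 14 ≡ 9; y = λ·(8 - 9) - 0 ≡ 17. → (9, 17)
8P: (9, 17) + (6, 15). λ = (15 - 17)/(6 - 9) ≡ 17/16 mod 19. 16⁻¹ ≡ 6 (mod 19), so λ ≡ 7.
  x = λ² - 9 - 6 = 49 - 15 ≡ 15; y = λ·(9 - 15) - 17 ≡ 17. → (15, 17)
9P: (15, 17) + (6, 15). λ = (15 - 17)/(6 - 15) ≡ 17/10 mod 19. 10⁻¹ ≡ 2 (mod 19), so λ ≡ 15.
  x = λ² - 15 - 6 = 225 - 21 ≡ 14; y = λ·(15 - 14) - 17 ≡ 17. → (14, 17)
10P: (14, 17) + (6, 15). λ = (15 - 17)/(6 - 14) ≡ 17/11 mod 19. 11⁻¹ ≡ 7 (mod 19), so λ ≡ 5.
  x = λ² - 14 - 6 = 25 - 20 ≡ 5; y = λ·(14 - 5) - 17 ≡ 9. → (5, 9)
11P: (5, 9) + (6, 15). λ = (15 - 9)/(6 - 5) ≡ 6/1 mod 19. 1⁻¹ ≡ 1 (mod 19) since 1·1 = 1 ≡ 1, so λ ≡ 6.
  x = λ² - 5 - 6 = 36 - 11 ≡ 6; y = λ·(5 - 6) - 9 ≡ 4. → (6, 4)
12P: (6, 4) + (6, 15): same x and y₁ ≡ -y₂, so the sum is ∞.
12P = ∞, so the order is 12.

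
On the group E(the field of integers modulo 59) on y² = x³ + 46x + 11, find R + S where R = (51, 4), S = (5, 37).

(7, 26)

(51, 4) + (5, 37). λ = (37 - 4)/(5 - 51) ≡ 33/13 mod 59. 13⁻¹ ≡ 50 (mod 59), so λ ≡ 57.
  x = λ² - 51 - 5 = 3249 - 56 ≡ 7; y = λ·(51 - 7) - 4 ≡ 26. → (7, 26)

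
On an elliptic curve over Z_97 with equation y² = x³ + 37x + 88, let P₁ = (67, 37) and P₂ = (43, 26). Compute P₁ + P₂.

(80, 50)

(67, 37) + (43, 26). λ = (26 - 37)/(43 - 67) ≡ 86/73 mod 97. 73⁻¹ ≡ 4 (mod 97), so λ ≡ 53.
  x = λ² - 67 - 43 = 2809 - 110 ≡ 80; y = λ·(67 - 80) - 37 ≡ 50. → (80, 50)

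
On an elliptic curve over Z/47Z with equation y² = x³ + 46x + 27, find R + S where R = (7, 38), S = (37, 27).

(27, 32)

(7, 38) + (37, 27). λ = (27 - 38)/(37 - 7) ≡ 36/30 mod 47. 30⁻¹ ≡ 11 (mod 47), so λ ≡ 20.
  x = λ² - 7 - 37 = 400 - 44 ≡ 27; y = λ·(7 - 27) - 38 ≡ 32. → (27, 32)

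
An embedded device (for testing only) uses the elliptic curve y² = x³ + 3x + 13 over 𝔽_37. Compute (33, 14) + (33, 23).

The two points share x = 33 and their y-coordinates satisfy 14 + 23 ≡ 0 (mod 37), so they are inverses. Their sum is O.

O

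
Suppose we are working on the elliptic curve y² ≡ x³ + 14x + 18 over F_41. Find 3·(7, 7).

(7, 34)

Write Q = (7, 7).
Repeated addition: build up to 3Q.
2Q: tangent at (7, 7): λ = (3·7² + 14)/(2·7) ≡ 38/14. 14⁻¹ ≡ 3 (mod 41), so λ ≡ 38·3 ≡ 32.
  x = λ² - 7 - 7 = 1024 - 14 ≡ 26; y = λ·(7 - 26) - 7 ≡ 0. → (26, 0)
3Q: (26, 0) + (7, 7). λ = (7 - 0)/(7 - 26) ≡ 7/22 mod 41. 22⁻¹ ≡ 28 (mod 41) since 22·28 = 616 ≡ 1, so λ ≡ 32.
  x = λ² - 26 - 7 = 1024 - 33 ≡ 7; y = λ·(26 - 7) - 0 ≡ 34. → (7, 34)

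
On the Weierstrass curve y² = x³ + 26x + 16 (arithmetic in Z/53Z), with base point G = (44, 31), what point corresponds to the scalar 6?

Repeated addition: build up to 6G.
2G: tangent at (44, 31): λ = (3·44² + 26)/(2·31) ≡ 4/9. 9⁻¹ ≡ 6 (mod 53), so λ ≡ 4·6 ≡ 24.
  x = λ² - 44 - 44 = 576 - 88 ≡ 11; y = λ·(44 - 11) - 31 ≡ 19. → (11, 19)
3G: (11, 19) + (44, 31). λ = (31 - 19)/(44 - 11) ≡ 12/33 mod 53. 33⁻¹ ≡ 45 (mod 53) since 33·45 = 1485 ≡ 1, so λ ≡ 10.
  x = λ² - 11 - 44 = 100 - 55 ≡ 45; y = λ·(11 - 45) - 19 ≡ 12. → (45, 12)
4G: (45, 12) + (44, 31). λ = (31 - 12)/(44 - 45) ≡ 19/52 mod 53. 52⁻¹ ≡ 52 (mod 53) since 52·52 = 2704 ≡ 1, so λ ≡ 34.
  x = λ² - 45 - 44 = 1156 - 89 ≡ 7; y = λ·(45 - 7) - 12 ≡ 8. → (7, 8)
5G: (7, 8) + (44, 31). λ = (31 - 8)/(44 - 7) ≡ 23/37 mod 53. 37⁻¹ ≡ 43 (mod 53), so λ ≡ 35.
  x = λ² - 7 - 44 = 1225 - 51 ≡ 8; y = λ·(7 - 8) - 8 ≡ 10. → (8, 10)
6G: (8, 10) + (44, 31). λ = (31 - 10)/(44 - 8) ≡ 21/36 mod 53. 36⁻¹ ≡ 28 (mod 53) since 36·28 = 1008 ≡ 1, so λ ≡ 5.
  x = λ² - 8 - 44 = 25 - 52 ≡ 26; y = λ·(8 - 26) - 10 ≡ 6. → (26, 6)

(26, 6)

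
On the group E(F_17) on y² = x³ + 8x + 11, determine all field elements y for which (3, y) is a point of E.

none

x³ + 8x + 11 = 62 ≡ 11 (mod 17).
11 is a non-residue mod 17; no y exists.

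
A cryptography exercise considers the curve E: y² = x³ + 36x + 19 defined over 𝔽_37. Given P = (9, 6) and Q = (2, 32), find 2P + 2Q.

First 2P:
Repeated addition: build up to 2P.
2P: tangent at (9, 6): λ = (3·9² + 36)/(2·6) ≡ 20/12. 12⁻¹ ≡ 34 (mod 37) since 12·34 = 408 ≡ 1, so λ ≡ 20·34 ≡ 14.
  x = λ² - 9 - 9 = 196 - 18 ≡ 30; y = λ·(9 - 30) - 6 ≡ 33. → (30, 33)
2P = (30, 33).
Next 2Q:
Repeated addition: build up to 2Q.
2Q: tangent at (2, 32): λ = (3·2² + 36)/(2·32) ≡ 11/27. 27⁻¹ ≡ 11 (mod 37), so λ ≡ 11·11 ≡ 10.
  x = λ² - 2 - 2 = 100 - 4 ≡ 22; y = λ·(2 - 22) - 32 ≡ 27. → (22, 27)
2Q = (22, 27).
Finally 2P + 2Q:
(30, 33) + (22, 27). λ = (27 - 33)/(22 - 30) ≡ 31/29 mod 37. 29⁻¹ ≡ 23 (mod 37), so λ ≡ 10.
  x = λ² - 30 - 22 = 100 - 52 ≡ 11; y = λ·(30 - 11) - 33 ≡ 9. → (11, 9)

(11, 9)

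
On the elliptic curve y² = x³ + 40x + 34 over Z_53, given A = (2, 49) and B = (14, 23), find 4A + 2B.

First 4A:
Repeated addition: build up to 4A.
2A: tangent at (2, 49): λ = (3·2² + 40)/(2·49) ≡ 52/45. 45⁻¹ ≡ 33 (mod 53), so λ ≡ 52·33 ≡ 20.
  x = λ² - 2 - 2 = 400 - 4 ≡ 25; y = λ·(2 - 25) - 49 ≡ 21. → (25, 21)
3A: (25, 21) + (2, 49). λ = (49 - 21)/(2 - 25) ≡ 28/30 mod 53. 30⁻¹ ≡ 23 (mod 53) since 30·23 = 690 ≡ 1, so λ ≡ 8.
  x = λ² - 25 - 2 = 64 - 27 ≡ 37; y = λ·(25 - 37) - 21 ≡ 42. → (37, 42)
4A: (37, 42) + (2, 49). λ = (49 - 42)/(2 - 37) ≡ 7/18 mod 53. 18⁻¹ ≡ 3 (mod 53) since 18·3 = 54 ≡ 1, so λ ≡ 21.
  x = λ² - 37 - 2 = 441 - 39 ≡ 31; y = λ·(37 - 31) - 42 ≡ 31. → (31, 31)
4A = (31, 31).
Next 2B:
Repeated addition: build up to 2B.
2B: tangent at (14, 23): λ = (3·14² + 40)/(2·23) ≡ 45/46. 46⁻¹ ≡ 15 (mod 53), so λ ≡ 45·15 ≡ 39.
  x = λ² - 14 - 14 = 1521 - 28 ≡ 9; y = λ·(14 - 9) - 23 ≡ 13. → (9, 13)
2B = (9, 13).
Finally 4A + 2B:
(31, 31) + (9, 13). λ = (13 - 31)/(9 - 31) ≡ 35/31 mod 53. 31⁻¹ ≡ 12 (mod 53), so λ ≡ 49.
  x = λ² - 31 - 9 = 2401 - 40 ≡ 29; y = λ·(31 - 29) - 31 ≡ 14. → (29, 14)

(29, 14)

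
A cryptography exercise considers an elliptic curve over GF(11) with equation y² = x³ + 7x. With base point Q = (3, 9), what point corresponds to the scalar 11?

(3, 2)

Repeated addition: build up to 11Q.
2Q: tangent at (3, 9): λ = (3·3² + 7)/(2·9) ≡ 1/7. 7⁻¹ ≡ 8 (mod 11), so λ ≡ 1·8 ≡ 8.
  x = λ² - 3 - 3 = 64 - 6 ≡ 3; y = λ·(3 - 3) - 9 ≡ 2. → (3, 2)
3Q: (3, 2) + (3, 9): same x and y₁ ≡ -y₂, so the sum is O.
4Q: O + (3, 9) = (3, 9) (identity).
5Q: tangent at (3, 9): λ = (3·3² + 7)/(2·9) ≡ 1/7. 7⁻¹ ≡ 8 (mod 11), so λ ≡ 1·8 ≡ 8.
  x = λ² - 3 - 3 = 64 - 6 ≡ 3; y = λ·(3 - 3) - 9 ≡ 2. → (3, 2)
6Q: (3, 2) + (3, 9): same x and y₁ ≡ -y₂, so the sum is O.
7Q: O + (3, 9) = (3, 9) (identity).
8Q: tangent at (3, 9): λ = (3·3² + 7)/(2·9) ≡ 1/7. 7⁻¹ ≡ 8 (mod 11), so λ ≡ 1·8 ≡ 8.
  x = λ² - 3 - 3 = 64 - 6 ≡ 3; y = λ·(3 - 3) - 9 ≡ 2. → (3, 2)
9Q: (3, 2) + (3, 9): same x and y₁ ≡ -y₂, so the sum is O.
10Q: O + (3, 9) = (3, 9) (identity).
11Q: tangent at (3, 9): λ = (3·3² + 7)/(2·9) ≡ 1/7. 7⁻¹ ≡ 8 (mod 11), so λ ≡ 1·8 ≡ 8.
  x = λ² - 3 - 3 = 64 - 6 ≡ 3; y = λ·(3 - 3) - 9 ≡ 2. → (3, 2)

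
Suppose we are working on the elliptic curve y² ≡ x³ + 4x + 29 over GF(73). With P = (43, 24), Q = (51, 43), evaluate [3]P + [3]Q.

(33, 6)

First 3P:
Repeated addition: build up to 3P.
2P: tangent at (43, 24): λ = (3·43² + 4)/(2·24) ≡ 3/48. 48⁻¹ ≡ 35 (mod 73), so λ ≡ 3·35 ≡ 32.
  x = λ² - 43 - 43 = 1024 - 86 ≡ 62; y = λ·(43 - 62) - 24 ≡ 25. → (62, 25)
3P: (62, 25) + (43, 24). λ = (24 - 25)/(43 - 62) ≡ 72/54 mod 73. 54⁻¹ ≡ 23 (mod 73) since 54·23 = 1242 ≡ 1, so λ ≡ 50.
  x = λ² - 62 - 43 = 2500 - 105 ≡ 59; y = λ·(62 - 59) - 25 ≡ 52. → (59, 52)
3P = (59, 52).
Next 3Q:
Repeated addition: build up to 3Q.
2Q: tangent at (51, 43): λ = (3·51² + 4)/(2·43) ≡ 69/13. 13⁻¹ ≡ 45 (mod 73), so λ ≡ 69·45 ≡ 39.
  x = λ² - 51 - 51 = 1521 - 102 ≡ 32; y = λ·(51 - 32) - 43 ≡ 41. → (32, 41)
3Q: (32, 41) + (51, 43). λ = (43 - 41)/(51 - 32) ≡ 2/19 mod 73. 19⁻¹ ≡ 50 (mod 73) since 19·50 = 950 ≡ 1, so λ ≡ 27.
  x = λ² - 32 - 51 = 729 - 83 ≡ 62; y = λ·(32 - 62) - 41 ≡ 25. → (62, 25)
3Q = (62, 25).
Finally 3P + 3Q:
(59, 52) + (62, 25). λ = (25 - 52)/(62 - 59) ≡ 46/3 mod 73. 3⁻¹ ≡ 49 (mod 73) since 3·49 = 147 ≡ 1, so λ ≡ 64.
  x = λ² - 59 - 62 = 4096 - 121 ≡ 33; y = λ·(59 - 33) - 52 ≡ 6. → (33, 6)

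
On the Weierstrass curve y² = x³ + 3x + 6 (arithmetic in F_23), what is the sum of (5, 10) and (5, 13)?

The two points share x = 5 and their y-coordinates satisfy 10 + 13 ≡ 0 (mod 23), so they are inverses. Their sum is the point at infinity.

O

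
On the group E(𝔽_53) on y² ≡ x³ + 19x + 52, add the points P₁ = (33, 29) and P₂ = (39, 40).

(33, 29) + (39, 40). λ = (40 - 29)/(39 - 33) ≡ 11/6 mod 53. 6⁻¹ ≡ 9 (mod 53), so λ ≡ 46.
  x = λ² - 33 - 39 = 2116 - 72 ≡ 30; y = λ·(33 - 30) - 29 ≡ 3. → (30, 3)

(30, 3)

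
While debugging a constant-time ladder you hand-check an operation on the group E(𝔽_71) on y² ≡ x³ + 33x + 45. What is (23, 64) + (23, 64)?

tangent at (23, 64): λ = (3·23² + 33)/(2·64) ≡ 58/57. 57⁻¹ ≡ 5 (mod 71) since 57·5 = 285 ≡ 1, so λ ≡ 58·5 ≡ 6.
  x = λ² - 23 - 23 = 36 - 46 ≡ 61; y = λ·(23 - 61) - 64 ≡ 63. → (61, 63)

(61, 63)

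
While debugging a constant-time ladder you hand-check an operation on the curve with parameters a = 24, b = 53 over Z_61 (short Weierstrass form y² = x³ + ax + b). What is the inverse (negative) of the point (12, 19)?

-(12, 19) = (12, -19 mod 61) = (12, 42).

(12, 42)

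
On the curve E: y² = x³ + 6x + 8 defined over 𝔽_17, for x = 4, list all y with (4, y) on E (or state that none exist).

x³ + 6x + 8 = 96 ≡ 11 (mod 17).
11 is a non-residue mod 17; no y exists.

none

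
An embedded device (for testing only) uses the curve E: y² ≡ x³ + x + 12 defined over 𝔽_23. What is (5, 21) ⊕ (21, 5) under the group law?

(5, 21) + (21, 5). λ = (5 - 21)/(21 - 5) ≡ 7/16 mod 23. 16⁻¹ ≡ 13 (mod 23) since 16·13 = 208 ≡ 1, so λ ≡ 22.
  x = λ² - 5 - 21 = 484 - 26 ≡ 21; y = λ·(5 - 21) - 21 ≡ 18. → (21, 18)

(21, 18)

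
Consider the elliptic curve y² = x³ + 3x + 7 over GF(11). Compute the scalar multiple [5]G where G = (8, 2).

(1, 0)

Repeated addition: build up to 5G.
2G: tangent at (8, 2): λ = (3·8² + 3)/(2·2) ≡ 8/4. 4⁻¹ ≡ 3 (mod 11) since 4·3 = 12 ≡ 1, so λ ≡ 8·3 ≡ 2.
  x = λ² - 8 - 8 = 4 - 16 ≡ 10; y = λ·(8 - 10) - 2 ≡ 5. → (10, 5)
3G: (10, 5) + (8, 2). λ = (2 - 5)/(8 - 10) ≡ 8/9 mod 11. 9⁻¹ ≡ 5 (mod 11), so λ ≡ 7.
  x = λ² - 10 - 8 = 49 - 18 ≡ 9; y = λ·(10 - 9) - 5 ≡ 2. → (9, 2)
4G: (9, 2) + (8, 2). λ = (2 - 2)/(8 - 9) ≡ 0/10 mod 11. 10⁻¹ ≡ 10 (mod 11), so λ ≡ 0.
  x = λ² - 9 - 8 = 0 - 17 ≡ 5; y = λ·(9 - 5) - 2 ≡ 9. → (5, 9)
5G: (5, 9) + (8, 2). λ = (2 - 9)/(8 - 5) ≡ 4/3 mod 11. 3⁻¹ ≡ 4 (mod 11), so λ ≡ 5.
  x = λ² - 5 - 8 = 25 - 13 ≡ 1; y = λ·(5 - 1) - 9 ≡ 0. → (1, 0)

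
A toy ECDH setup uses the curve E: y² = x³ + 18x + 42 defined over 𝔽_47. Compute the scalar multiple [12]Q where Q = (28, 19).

(0, 18)

Double-and-add on 12 = (1100)₂. Start with Q = (28, 19) for the leading 1-bit.
double: tangent at (28, 19): λ = (3·28² + 18)/(2·19) ≡ 20/38. 38⁻¹ ≡ 26 (mod 47) since 38·26 = 988 ≡ 1, so λ ≡ 20·26 ≡ 3.
  x = λ² - 28 - 28 = 9 - 56 ≡ 0; y = λ·(28 - 0) - 19 ≡ 18. → (0, 18)
add Q: (0, 18) + (28, 19). λ = (19 - 18)/(28 - 0) ≡ 1/28 mod 47. 28⁻¹ ≡ 42 (mod 47), so λ ≡ 42.
  x = λ² - 0 - 28 = 1764 - 28 ≡ 44; y = λ·(0 - 44) - 18 ≡ 14. → (44, 14)
double: tangent at (44, 14): λ = (3·44² + 18)/(2·14) ≡ 45/28. 28⁻¹ ≡ 42 (mod 47) since 28·42 = 1176 ≡ 1, so λ ≡ 45·42 ≡ 10.
  x = λ² - 44 - 44 = 100 - 88 ≡ 12; y = λ·(44 - 12) - 14 ≡ 24. → (12, 24)
double: tangent at (12, 24): λ = (3·12² + 18)/(2·24) ≡ 27/1. 1⁻¹ ≡ 1 (mod 47) since 1·1 = 1 ≡ 1, so λ ≡ 27·1 ≡ 27.
  x = λ² - 12 - 12 = 729 - 24 ≡ 0; y = λ·(12 - 0) - 24 ≡ 18. → (0, 18)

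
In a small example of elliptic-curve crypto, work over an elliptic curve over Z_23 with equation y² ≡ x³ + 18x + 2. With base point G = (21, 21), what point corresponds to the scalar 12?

(20, 17)

Double-and-add on 12 = (1100)₂. Start with G = (21, 21) for the leading 1-bit.
double: tangent at (21, 21): λ = (3·21² + 18)/(2·21) ≡ 7/19. 19⁻¹ ≡ 17 (mod 23) since 19·17 = 323 ≡ 1, so λ ≡ 7·17 ≡ 4.
  x = λ² - 21 - 21 = 16 - 42 ≡ 20; y = λ·(21 - 20) - 21 ≡ 6. → (20, 6)
add G: (20, 6) + (21, 21). λ = (21 - 6)/(21 - 20) ≡ 15/1 mod 23. 1⁻¹ ≡ 1 (mod 23), so λ ≡ 15.
  x = λ² - 20 - 21 = 225 - 41 ≡ 0; y = λ·(20 - 0) - 6 ≡ 18. → (0, 18)
double: tangent at (0, 18): λ = (3·0² + 18)/(2·18) ≡ 18/13. 13⁻¹ ≡ 16 (mod 23) since 13·16 = 208 ≡ 1, so λ ≡ 18·16 ≡ 12.
  x = λ² - 0 - 0 = 144 - 0 ≡ 6; y = λ·(0 - 6) - 18 ≡ 2. → (6, 2)
double: tangent at (6, 2): λ = (3·6² + 18)/(2·2) ≡ 11/4. 4⁻¹ ≡ 6 (mod 23) since 4·6 = 24 ≡ 1, so λ ≡ 11·6 ≡ 20.
  x = λ² - 6 - 6 = 400 - 12 ≡ 20; y = λ·(6 - 20) - 2 ≡ 17. → (20, 17)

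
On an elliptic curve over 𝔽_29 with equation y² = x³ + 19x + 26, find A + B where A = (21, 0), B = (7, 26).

(21, 0) + (7, 26). λ = (26 - 0)/(7 - 21) ≡ 26/15 mod 29. 15⁻¹ ≡ 2 (mod 29), so λ ≡ 23.
  x = λ² - 21 - 7 = 529 - 28 ≡ 8; y = λ·(21 - 8) - 0 ≡ 9. → (8, 9)

(8, 9)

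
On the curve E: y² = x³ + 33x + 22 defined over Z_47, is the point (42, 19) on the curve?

no

y² = 19² ≡ 32; x³ + 33x + 22 = 75496 ≡ 14 (mod 47). 32 ≠ 14.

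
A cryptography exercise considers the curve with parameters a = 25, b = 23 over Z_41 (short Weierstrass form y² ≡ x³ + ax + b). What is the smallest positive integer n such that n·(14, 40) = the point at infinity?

2P: tangent at (14, 40): λ = (3·14² + 25)/(2·40) ≡ 39/39. 39⁻¹ ≡ 20 (mod 41) since 39·20 = 780 ≡ 1, so λ ≡ 39·20 ≡ 1.
  x = λ² - 14 - 14 = 1 - 28 ≡ 14; y = λ·(14 - 14) - 40 ≡ 1. → (14, 1)
3P: (14, 1) + (14, 40): same x and y₁ ≡ -y₂, so the sum is the point at infinity.
3P = the point at infinity, so the order is 3.

3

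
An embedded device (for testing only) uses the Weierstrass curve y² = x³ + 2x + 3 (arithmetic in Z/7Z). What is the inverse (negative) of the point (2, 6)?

-(2, 6) = (2, -6 mod 7) = (2, 1).

(2, 1)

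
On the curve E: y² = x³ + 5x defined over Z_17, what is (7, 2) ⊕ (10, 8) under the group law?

(7, 2) + (10, 8). λ = (8 - 2)/(10 - 7) ≡ 6/3 mod 17. 3⁻¹ ≡ 6 (mod 17), so λ ≡ 2.
  x = λ² - 7 - 10 = 4 - 17 ≡ 4; y = λ·(7 - 4) - 2 ≡ 4. → (4, 4)

(4, 4)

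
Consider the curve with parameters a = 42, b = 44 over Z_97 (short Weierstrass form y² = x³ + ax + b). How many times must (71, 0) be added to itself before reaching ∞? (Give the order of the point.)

2P: (71, 0) + (71, 0): same x and y₁ ≡ -y₂, so the sum is ∞.
2P = ∞, so the order is 2.

2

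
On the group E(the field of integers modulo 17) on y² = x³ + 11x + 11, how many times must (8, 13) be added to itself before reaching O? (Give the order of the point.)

2P: tangent at (8, 13): λ = (3·8² + 11)/(2·13) ≡ 16/9. 9⁻¹ ≡ 2 (mod 17), so λ ≡ 16·2 ≡ 15.
  x = λ² - 8 - 8 = 225 - 16 ≡ 5; y = λ·(8 - 5) - 13 ≡ 15. → (5, 15)
3P: (5, 15) + (8, 13). λ = (13 - 15)/(8 - 5) ≡ 15/3 mod 17. 3⁻¹ ≡ 6 (mod 17) since 3·6 = 18 ≡ 1, so λ ≡ 5.
  x = λ² - 5 - 8 = 25 - 13 ≡ 12; y = λ·(5 - 12) - 15 ≡ 1. → (12, 1)
4P: (12, 1) + (8, 13). λ = (13 - 1)/(8 - 12) ≡ 12/13 mod 17. 13⁻¹ ≡ 4 (mod 17), so λ ≡ 14.
  x = λ² - 12 - 8 = 196 - 20 ≡ 6; y = λ·(12 - 6) - 1 ≡ 15. → (6, 15)
5P: (6, 15) + (8, 13). λ = (13 - 15)/(8 - 6) ≡ 15/2 mod 17. 2⁻¹ ≡ 9 (mod 17) since 2·9 = 18 ≡ 1, so λ ≡ 16.
  x = λ² - 6 - 8 = 256 - 14 ≡ 4; y = λ·(6 - 4) - 15 ≡ 0. → (4, 0)
6P: (4, 0) + (8, 13). λ = (13 - 0)/(8 - 4) ≡ 13/4 mod 17. 4⁻¹ ≡ 13 (mod 17) since 4·13 = 52 ≡ 1, so λ ≡ 16.
  x = λ² - 4 - 8 = 256 - 12 ≡ 6; y = λ·(4 - 6) - 0 ≡ 2. → (6, 2)
7P: (6, 2) + (8, 13). λ = (13 - 2)/(8 - 6) ≡ 11/2 mod 17. 2⁻¹ ≡ 9 (mod 17), so λ ≡ 14.
  x = λ² - 6 - 8 = 196 - 14 ≡ 12; y = λ·(6 - 12) - 2 ≡ 16. → (12, 16)
8P: (12, 16) + (8, 13). λ = (13 - 16)/(8 - 12) ≡ 14/13 mod 17. 13⁻¹ ≡ 4 (mod 17) since 13·4 = 52 ≡ 1, so λ ≡ 5.
  x = λ² - 12 - 8 = 25 - 20 ≡ 5; y = λ·(12 - 5) - 16 ≡ 2. → (5, 2)
9P: (5, 2) + (8, 13). λ = (13 - 2)/(8 - 5) ≡ 11/3 mod 17. 3⁻¹ ≡ 6 (mod 17), so λ ≡ 15.
  x = λ² - 5 - 8 = 225 - 13 ≡ 8; y = λ·(5 - 8) - 2 ≡ 4. → (8, 4)
10P: (8, 4) + (8, 13): same x and y₁ ≡ -y₂, so the sum is O.
10P = O, so the order is 10.

10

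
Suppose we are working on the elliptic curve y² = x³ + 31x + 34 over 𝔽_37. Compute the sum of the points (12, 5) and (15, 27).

(12, 5) + (15, 27). λ = (27 - 5)/(15 - 12) ≡ 22/3 mod 37. 3⁻¹ ≡ 25 (mod 37), so λ ≡ 32.
  x = λ² - 12 - 15 = 1024 - 27 ≡ 35; y = λ·(12 - 35) - 5 ≡ 36. → (35, 36)

(35, 36)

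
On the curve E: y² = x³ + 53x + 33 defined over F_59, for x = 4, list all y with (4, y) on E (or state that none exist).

none

x³ + 53x + 33 = 309 ≡ 14 (mod 59).
14 is a non-residue mod 59; no y exists.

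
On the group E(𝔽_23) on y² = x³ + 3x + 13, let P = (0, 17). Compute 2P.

tangent at (0, 17): λ = (3·0² + 3)/(2·17) ≡ 3/11. 11⁻¹ ≡ 21 (mod 23), so λ ≡ 3·21 ≡ 17.
  x = λ² - 0 - 0 = 289 - 0 ≡ 13; y = λ·(0 - 13) - 17 ≡ 15. → (13, 15)

(13, 15)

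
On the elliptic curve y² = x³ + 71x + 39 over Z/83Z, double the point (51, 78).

(76, 19)

tangent at (51, 78): λ = (3·51² + 71)/(2·78) ≡ 72/73. 73⁻¹ ≡ 58 (mod 83) since 73·58 = 4234 ≡ 1, so λ ≡ 72·58 ≡ 26.
  x = λ² - 51 - 51 = 676 - 102 ≡ 76; y = λ·(51 - 76) - 78 ≡ 19. → (76, 19)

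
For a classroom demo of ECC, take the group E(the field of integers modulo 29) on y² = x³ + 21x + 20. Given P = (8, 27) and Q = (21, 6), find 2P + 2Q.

(27, 12)

First 2P:
Repeated addition: build up to 2P.
2P: tangent at (8, 27): λ = (3·8² + 21)/(2·27) ≡ 10/25. 25⁻¹ ≡ 7 (mod 29), so λ ≡ 10·7 ≡ 12.
  x = λ² - 8 - 8 = 144 - 16 ≡ 12; y = λ·(8 - 12) - 27 ≡ 12. → (12, 12)
2P = (12, 12).
Next 2Q:
Repeated addition: build up to 2Q.
2Q: tangent at (21, 6): λ = (3·21² + 21)/(2·6) ≡ 10/12. 12⁻¹ ≡ 17 (mod 29), so λ ≡ 10·17 ≡ 25.
  x = λ² - 21 - 21 = 625 - 42 ≡ 3; y = λ·(21 - 3) - 6 ≡ 9. → (3, 9)
2Q = (3, 9).
Finally 2P + 2Q:
(12, 12) + (3, 9). λ = (9 - 12)/(3 - 12) ≡ 26/20 mod 29. 20⁻¹ ≡ 16 (mod 29), so λ ≡ 10.
  x = λ² - 12 - 3 = 100 - 15 ≡ 27; y = λ·(12 - 27) - 12 ≡ 12. → (27, 12)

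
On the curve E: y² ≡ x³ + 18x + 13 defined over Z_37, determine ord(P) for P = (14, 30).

2P: tangent at (14, 30): λ = (3·14² + 18)/(2·30) ≡ 14/23. 23⁻¹ ≡ 29 (mod 37), so λ ≡ 14·29 ≡ 36.
  x = λ² - 14 - 14 = 1296 - 28 ≡ 10; y = λ·(14 - 10) - 30 ≡ 3. → (10, 3)
3P: (10, 3) + (14, 30). λ = (30 - 3)/(14 - 10) ≡ 27/4 mod 37. 4⁻¹ ≡ 28 (mod 37) since 4·28 = 112 ≡ 1, so λ ≡ 16.
  x = λ² - 10 - 14 = 256 - 24 ≡ 10; y = λ·(10 - 10) - 3 ≡ 34. → (10, 34)
4P: (10, 34) + (14, 30). λ = (30 - 34)/(14 - 10) ≡ 33/4 mod 37. 4⁻¹ ≡ 28 (mod 37) since 4·28 = 112 ≡ 1, so λ ≡ 36.
  x = λ² - 10 - 14 = 1296 - 24 ≡ 14; y = λ·(10 - 14) - 34 ≡ 7. → (14, 7)
5P: (14, 7) + (14, 30): same x and y₁ ≡ -y₂, so the sum is O.
5P = O, so the order is 5.

5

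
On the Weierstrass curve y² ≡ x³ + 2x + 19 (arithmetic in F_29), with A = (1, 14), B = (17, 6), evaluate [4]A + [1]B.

First 4A:
Double-and-add on 4 = (100)₂. Start with A = (1, 14) for the leading 1-bit.
double: tangent at (1, 14): λ = (3·1² + 2)/(2·14) ≡ 5/28. 28⁻¹ ≡ 28 (mod 29), so λ ≡ 5·28 ≡ 24.
  x = λ² - 1 - 1 = 576 - 2 ≡ 23; y = λ·(1 - 23) - 14 ≡ 9. → (23, 9)
double: tangent at (23, 9): λ = (3·23² + 2)/(2·9) ≡ 23/18. 18⁻¹ ≡ 21 (mod 29), so λ ≡ 23·21 ≡ 19.
  x = λ² - 23 - 23 = 361 - 46 ≡ 25; y = λ·(23 - 25) - 9 ≡ 11. → (25, 11)
4A = (25, 11).
Finally 4A + B:
(25, 11) + (17, 6). λ = (6 - 11)/(17 - 25) ≡ 24/21 mod 29. 21⁻¹ ≡ 18 (mod 29), so λ ≡ 26.
  x = λ² - 25 - 17 = 676 - 42 ≡ 25; y = λ·(25 - 25) - 11 ≡ 18. → (25, 18)

(25, 18)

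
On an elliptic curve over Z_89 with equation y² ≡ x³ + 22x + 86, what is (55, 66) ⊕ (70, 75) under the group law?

(55, 66) + (70, 75). λ = (75 - 66)/(70 - 55) ≡ 9/15 mod 89. 15⁻¹ ≡ 6 (mod 89), so λ ≡ 54.
  x = λ² - 55 - 70 = 2916 - 125 ≡ 32; y = λ·(55 - 32) - 66 ≡ 19. → (32, 19)

(32, 19)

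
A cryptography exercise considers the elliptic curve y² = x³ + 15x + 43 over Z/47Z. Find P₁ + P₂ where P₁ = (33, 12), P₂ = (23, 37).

(33, 12) + (23, 37). λ = (37 - 12)/(23 - 33) ≡ 25/37 mod 47. 37⁻¹ ≡ 14 (mod 47), so λ ≡ 21.
  x = λ² - 33 - 23 = 441 - 56 ≡ 9; y = λ·(33 - 9) - 12 ≡ 22. → (9, 22)

(9, 22)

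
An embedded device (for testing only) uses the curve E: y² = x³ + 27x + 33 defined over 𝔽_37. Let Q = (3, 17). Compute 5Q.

Double-and-add on 5 = (101)₂. Start with Q = (3, 17) for the leading 1-bit.
double: tangent at (3, 17): λ = (3·3² + 27)/(2·17) ≡ 17/34. 34⁻¹ ≡ 12 (mod 37), so λ ≡ 17·12 ≡ 19.
  x = λ² - 3 - 3 = 361 - 6 ≡ 22; y = λ·(3 - 22) - 17 ≡ 29. → (22, 29)
double: tangent at (22, 29): λ = (3·22² + 27)/(2·29) ≡ 36/21. 21⁻¹ ≡ 30 (mod 37), so λ ≡ 36·30 ≡ 7.
  x = λ² - 22 - 22 = 49 - 44 ≡ 5; y = λ·(22 - 5) - 29 ≡ 16. → (5, 16)
add Q: (5, 16) + (3, 17). λ = (17 - 16)/(3 - 5) ≡ 1/35 mod 37. 35⁻¹ ≡ 18 (mod 37) since 35·18 = 630 ≡ 1, so λ ≡ 18.
  x = λ² - 5 - 3 = 324 - 8 ≡ 20; y = λ·(5 - 20) - 16 ≡ 10. → (20, 10)

(20, 10)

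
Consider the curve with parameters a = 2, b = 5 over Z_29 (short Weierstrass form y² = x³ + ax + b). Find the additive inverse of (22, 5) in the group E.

(22, 24)

-(22, 5) = (22, -5 mod 29) = (22, 24).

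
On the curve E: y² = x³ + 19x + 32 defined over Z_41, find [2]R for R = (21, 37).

tangent at (21, 37): λ = (3·21² + 19)/(2·37) ≡ 30/33. 33⁻¹ ≡ 5 (mod 41) since 33·5 = 165 ≡ 1, so λ ≡ 30·5 ≡ 27.
  x = λ² - 21 - 21 = 729 - 42 ≡ 31; y = λ·(21 - 31) - 37 ≡ 21. → (31, 21)

(31, 21)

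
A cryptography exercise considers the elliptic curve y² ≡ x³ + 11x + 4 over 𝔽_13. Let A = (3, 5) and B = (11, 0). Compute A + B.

(0, 11)

(3, 5) + (11, 0). λ = (0 - 5)/(11 - 3) ≡ 8/8 mod 13. 8⁻¹ ≡ 5 (mod 13) since 8·5 = 40 ≡ 1, so λ ≡ 1.
  x = λ² - 3 - 11 = 1 - 14 ≡ 0; y = λ·(3 - 0) - 5 ≡ 11. → (0, 11)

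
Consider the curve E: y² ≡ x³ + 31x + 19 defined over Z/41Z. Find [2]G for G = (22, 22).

(7, 13)

tangent at (22, 22): λ = (3·22² + 31)/(2·22) ≡ 7/3. 3⁻¹ ≡ 14 (mod 41), so λ ≡ 7·14 ≡ 16.
  x = λ² - 22 - 22 = 256 - 44 ≡ 7; y = λ·(22 - 7) - 22 ≡ 13. → (7, 13)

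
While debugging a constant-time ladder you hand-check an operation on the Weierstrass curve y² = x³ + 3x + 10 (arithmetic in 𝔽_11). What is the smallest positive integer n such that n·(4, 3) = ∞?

2P: tangent at (4, 3): λ = (3·4² + 3)/(2·3) ≡ 7/6. 6⁻¹ ≡ 2 (mod 11), so λ ≡ 7·2 ≡ 3.
  x = λ² - 4 - 4 = 9 - 8 ≡ 1; y = λ·(4 - 1) - 3 ≡ 6. → (1, 6)
3P: (1, 6) + (4, 3). λ = (3 - 6)/(4 - 1) ≡ 8/3 mod 11. 3⁻¹ ≡ 4 (mod 11), so λ ≡ 10.
  x = λ² - 1 - 4 = 100 - 5 ≡ 7; y = λ·(1 - 7) - 6 ≡ 0. → (7, 0)
4P: (7, 0) + (4, 3). λ = (3 - 0)/(4 - 7) ≡ 3/8 mod 11. 8⁻¹ ≡ 7 (mod 11) since 8·7 = 56 ≡ 1, so λ ≡ 10.
  x = λ² - 7 - 4 = 100 - 11 ≡ 1; y = λ·(7 - 1) - 0 ≡ 5. → (1, 5)
5P: (1, 5) + (4, 3). λ = (3 - 5)/(4 - 1) ≡ 9/3 mod 11. 3⁻¹ ≡ 4 (mod 11), so λ ≡ 3.
  x = λ² - 1 - 4 = 9 - 5 ≡ 4; y = λ·(1 - 4) - 5 ≡ 8. → (4, 8)
6P: (4, 8) + (4, 3): same x and y₁ ≡ -y₂, so the sum is ∞.
6P = ∞, so the order is 6.

6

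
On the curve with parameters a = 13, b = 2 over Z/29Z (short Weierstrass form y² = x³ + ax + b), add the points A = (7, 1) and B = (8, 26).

(1, 4)

(7, 1) + (8, 26). λ = (26 - 1)/(8 - 7) ≡ 25/1 mod 29. 1⁻¹ ≡ 1 (mod 29) since 1·1 = 1 ≡ 1, so λ ≡ 25.
  x = λ² - 7 - 8 = 625 - 15 ≡ 1; y = λ·(7 - 1) - 1 ≡ 4. → (1, 4)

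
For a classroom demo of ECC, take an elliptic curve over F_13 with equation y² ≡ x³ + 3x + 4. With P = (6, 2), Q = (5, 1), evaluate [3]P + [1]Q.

(0, 11)

First 3P:
Repeated addition: build up to 3P.
2P: tangent at (6, 2): λ = (3·6² + 3)/(2·2) ≡ 7/4. 4⁻¹ ≡ 10 (mod 13), so λ ≡ 7·10 ≡ 5.
  x = λ² - 6 - 6 = 25 - 12 ≡ 0; y = λ·(6 - 0) - 2 ≡ 2. → (0, 2)
3P: (0, 2) + (6, 2). λ = (2 - 2)/(6 - 0) ≡ 0/6 mod 13. 6⁻¹ ≡ 11 (mod 13) since 6·11 = 66 ≡ 1, so λ ≡ 0.
  x = λ² - 0 - 6 = 0 - 6 ≡ 7; y = λ·(0 - 7) - 2 ≡ 11. → (7, 11)
3P = (7, 11).
Finally 3P + Q:
(7, 11) + (5, 1). λ = (1 - 11)/(5 - 7) ≡ 3/11 mod 13. 11⁻¹ ≡ 6 (mod 13) since 11·6 = 66 ≡ 1, so λ ≡ 5.
  x = λ² - 7 - 5 = 25 - 12 ≡ 0; y = λ·(7 - 0) - 11 ≡ 11. → (0, 11)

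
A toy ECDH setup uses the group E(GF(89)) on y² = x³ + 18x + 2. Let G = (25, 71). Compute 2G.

tangent at (25, 71): λ = (3·25² + 18)/(2·71) ≡ 24/53. 53⁻¹ ≡ 42 (mod 89) since 53·42 = 2226 ≡ 1, so λ ≡ 24·42 ≡ 29.
  x = λ² - 25 - 25 = 841 - 50 ≡ 79; y = λ·(25 - 79) - 71 ≡ 54. → (79, 54)

(79, 54)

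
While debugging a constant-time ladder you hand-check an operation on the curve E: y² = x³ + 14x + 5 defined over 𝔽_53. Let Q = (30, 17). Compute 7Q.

Double-and-add on 7 = (111)₂. Start with Q = (30, 17) for the leading 1-bit.
double: tangent at (30, 17): λ = (3·30² + 14)/(2·17) ≡ 11/34. 34⁻¹ ≡ 39 (mod 53), so λ ≡ 11·39 ≡ 5.
  x = λ² - 30 - 30 = 25 - 60 ≡ 18; y = λ·(30 - 18) - 17 ≡ 43. → (18, 43)
add Q: (18, 43) + (30, 17). λ = (17 - 43)/(30 - 18) ≡ 27/12 mod 53. 12⁻¹ ≡ 31 (mod 53), so λ ≡ 42.
  x = λ² - 18 - 30 = 1764 - 48 ≡ 20; y = λ·(18 - 20) - 43 ≡ 32. → (20, 32)
double: tangent at (20, 32): λ = (3·20² + 14)/(2·32) ≡ 48/11. 11⁻¹ ≡ 29 (mod 53) since 11·29 = 319 ≡ 1, so λ ≡ 48·29 ≡ 14.
  x = λ² - 20 - 20 = 196 - 40 ≡ 50; y = λ·(20 - 50) - 32 ≡ 25. → (50, 25)
add Q: (50, 25) + (30, 17). λ = (17 - 25)/(30 - 50) ≡ 45/33 mod 53. 33⁻¹ ≡ 45 (mod 53), so λ ≡ 11.
  x = λ² - 50 - 30 = 121 - 80 ≡ 41; y = λ·(50 - 41) - 25 ≡ 21. → (41, 21)

(41, 21)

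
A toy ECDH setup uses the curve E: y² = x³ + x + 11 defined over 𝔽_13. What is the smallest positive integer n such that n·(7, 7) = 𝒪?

12

2P: tangent at (7, 7): λ = (3·7² + 1)/(2·7) ≡ 5/1. 1⁻¹ ≡ 1 (mod 13) since 1·1 = 1 ≡ 1, so λ ≡ 5·1 ≡ 5.
  x = λ² - 7 - 7 = 25 - 14 ≡ 11; y = λ·(7 - 11) - 7 ≡ 12. → (11, 12)
3P: (11, 12) + (7, 7). λ = (7 - 12)/(7 - 11) ≡ 8/9 mod 13. 9⁻¹ ≡ 3 (mod 13) since 9·3 = 27 ≡ 1, so λ ≡ 11.
  x = λ² - 11 - 7 = 121 - 18 ≡ 12; y = λ·(11 - 12) - 12 ≡ 3. → (12, 3)
4P: (12, 3) + (7, 7). λ = (7 - 3)/(7 - 12) ≡ 4/8 mod 13. 8⁻¹ ≡ 5 (mod 13) since 8·5 = 40 ≡ 1, so λ ≡ 7.
  x = λ² - 12 - 7 = 49 - 19 ≡ 4; y = λ·(12 - 4) - 3 ≡ 1. → (4, 1)
5P: (4, 1) + (7, 7). λ = (7 - 1)/(7 - 4) ≡ 6/3 mod 13. 3⁻¹ ≡ 9 (mod 13), so λ ≡ 2.
  x = λ² - 4 - 7 = 4 - 11 ≡ 6; y = λ·(4 - 6) - 1 ≡ 8. → (6, 8)
6P: (6, 8) + (7, 7). λ = (7 - 8)/(7 - 6) ≡ 12/1 mod 13. 1⁻¹ ≡ 1 (mod 13), so λ ≡ 12.
  x = λ² - 6 - 7 = 144 - 13 ≡ 1; y = λ·(6 - 1) - 8 ≡ 0. → (1, 0)
7P: (1, 0) + (7, 7). λ = (7 - 0)/(7 - 1) ≡ 7/6 mod 13. 6⁻¹ ≡ 11 (mod 13), so λ ≡ 12.
  x = λ² - 1 - 7 = 144 - 8 ≡ 6; y = λ·(1 - 6) - 0 ≡ 5. → (6, 5)
8P: (6, 5) + (7, 7). λ = (7 - 5)/(7 - 6) ≡ 2/1 mod 13. 1⁻¹ ≡ 1 (mod 13) since 1·1 = 1 ≡ 1, so λ ≡ 2.
  x = λ² - 6 - 7 = 4 - 13 ≡ 4; y = λ·(6 - 4) - 5 ≡ 12. → (4, 12)
9P: (4, 12) + (7, 7). λ = (7 - 12)/(7 - 4) ≡ 8/3 mod 13. 3⁻¹ ≡ 9 (mod 13), so λ ≡ 7.
  x = λ² - 4 - 7 = 49 - 11 ≡ 12; y = λ·(4 - 12) - 12 ≡ 10. → (12, 10)
10P: (12, 10) + (7, 7). λ = (7 - 10)/(7 - 12) ≡ 10/8 mod 13. 8⁻¹ ≡ 5 (mod 13), so λ ≡ 11.
  x = λ² - 12 - 7 = 121 - 19 ≡ 11; y = λ·(12 - 11) - 10 ≡ 1. → (11, 1)
11P: (11, 1) + (7, 7). λ = (7 - 1)/(7 - 11) ≡ 6/9 mod 13. 9⁻¹ ≡ 3 (mod 13) since 9·3 = 27 ≡ 1, so λ ≡ 5.
  x = λ² - 11 - 7 = 25 - 18 ≡ 7; y = λ·(11 - 7) - 1 ≡ 6. → (7, 6)
12P: (7, 6) + (7, 7): same x and y₁ ≡ -y₂, so the sum is 𝒪.
12P = 𝒪, so the order is 12.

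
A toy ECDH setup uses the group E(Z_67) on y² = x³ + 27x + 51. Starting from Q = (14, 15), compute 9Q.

Repeated addition: build up to 9Q.
2Q: tangent at (14, 15): λ = (3·14² + 27)/(2·15) ≡ 12/30. 30⁻¹ ≡ 38 (mod 67), so λ ≡ 12·38 ≡ 54.
  x = λ² - 14 - 14 = 2916 - 28 ≡ 7; y = λ·(14 - 7) - 15 ≡ 28. → (7, 28)
3Q: (7, 28) + (14, 15). λ = (15 - 28)/(14 - 7) ≡ 54/7 mod 67. 7⁻¹ ≡ 48 (mod 67) since 7·48 = 336 ≡ 1, so λ ≡ 46.
  x = λ² - 7 - 14 = 2116 - 21 ≡ 18; y = λ·(7 - 18) - 28 ≡ 2. → (18, 2)
4Q: (18, 2) + (14, 15). λ = (15 - 2)/(14 - 18) ≡ 13/63 mod 67. 63⁻¹ ≡ 50 (mod 67) since 63·50 = 3150 ≡ 1, so λ ≡ 47.
  x = λ² - 18 - 14 = 2209 - 32 ≡ 33; y = λ·(18 - 33) - 2 ≡ 30. → (33, 30)
5Q: (33, 30) + (14, 15). λ = (15 - 30)/(14 - 33) ≡ 52/48 mod 67. 48⁻¹ ≡ 7 (mod 67), so λ ≡ 29.
  x = λ² - 33 - 14 = 841 - 47 ≡ 57; y = λ·(33 - 57) - 30 ≡ 11. → (57, 11)
6Q: (57, 11) + (14, 15). λ = (15 - 11)/(14 - 57) ≡ 4/24 mod 67. 24⁻¹ ≡ 14 (mod 67), so λ ≡ 56.
  x = λ² - 57 - 14 = 3136 - 71 ≡ 50; y = λ·(57 - 50) - 11 ≡ 46. → (50, 46)
7Q: (50, 46) + (14, 15). λ = (15 - 46)/(14 - 50) ≡ 36/31 mod 67. 31⁻¹ ≡ 13 (mod 67) since 31·13 = 403 ≡ 1, so λ ≡ 66.
  x = λ² - 50 - 14 = 4356 - 64 ≡ 4; y = λ·(50 - 4) - 46 ≡ 42. → (4, 42)
8Q: (4, 42) + (14, 15). λ = (15 - 42)/(14 - 4) ≡ 40/10 mod 67. 10⁻¹ ≡ 47 (mod 67) since 10·47 = 470 ≡ 1, so λ ≡ 4.
  x = λ² - 4 - 14 = 16 - 18 ≡ 65; y = λ·(4 - 65) - 42 ≡ 49. → (65, 49)
9Q: (65, 49) + (14, 15). λ = (15 - 49)/(14 - 65) ≡ 33/16 mod 67. 16⁻¹ ≡ 21 (mod 67), so λ ≡ 23.
  x = λ² - 65 - 14 = 529 - 79 ≡ 48; y = λ·(65 - 48) - 49 ≡ 7. → (48, 7)

(48, 7)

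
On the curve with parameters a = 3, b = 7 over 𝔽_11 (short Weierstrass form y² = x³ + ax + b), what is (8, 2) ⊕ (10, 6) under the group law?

(8, 9)

(8, 2) + (10, 6). λ = (6 - 2)/(10 - 8) ≡ 4/2 mod 11. 2⁻¹ ≡ 6 (mod 11) since 2·6 = 12 ≡ 1, so λ ≡ 2.
  x = λ² - 8 - 10 = 4 - 18 ≡ 8; y = λ·(8 - 8) - 2 ≡ 9. → (8, 9)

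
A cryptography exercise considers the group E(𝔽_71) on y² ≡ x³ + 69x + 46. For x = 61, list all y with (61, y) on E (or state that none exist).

29, 42

x³ + 69x + 46 = 231236 ≡ 60 (mod 71).
Square roots of 60 mod 71: 29 and 42 (since 29² = 841 ≡ 60).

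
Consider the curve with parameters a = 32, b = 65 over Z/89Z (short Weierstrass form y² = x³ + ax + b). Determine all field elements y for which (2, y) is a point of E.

none

x³ + 32x + 65 = 137 ≡ 48 (mod 89).
48 is a non-residue mod 89; no y exists.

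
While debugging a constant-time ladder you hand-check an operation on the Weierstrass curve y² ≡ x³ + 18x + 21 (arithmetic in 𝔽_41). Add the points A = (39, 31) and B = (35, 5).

(39, 31) + (35, 5). λ = (5 - 31)/(35 - 39) ≡ 15/37 mod 41. 37⁻¹ ≡ 10 (mod 41), so λ ≡ 27.
  x = λ² - 39 - 35 = 729 - 74 ≡ 40; y = λ·(39 - 40) - 31 ≡ 24. → (40, 24)

(40, 24)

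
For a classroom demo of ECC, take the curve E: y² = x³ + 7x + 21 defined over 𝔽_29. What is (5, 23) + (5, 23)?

tangent at (5, 23): λ = (3·5² + 7)/(2·23) ≡ 24/17. 17⁻¹ ≡ 12 (mod 29), so λ ≡ 24·12 ≡ 27.
  x = λ² - 5 - 5 = 729 - 10 ≡ 23; y = λ·(5 - 23) - 23 ≡ 13. → (23, 13)

(23, 13)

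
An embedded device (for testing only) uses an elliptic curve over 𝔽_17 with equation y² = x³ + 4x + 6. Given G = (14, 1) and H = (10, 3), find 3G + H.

First 3G:
Repeated addition: build up to 3G.
2G: tangent at (14, 1): λ = (3·14² + 4)/(2·1) ≡ 14/2. 2⁻¹ ≡ 9 (mod 17) since 2·9 = 18 ≡ 1, so λ ≡ 14·9 ≡ 7.
  x = λ² - 14 - 14 = 49 - 28 ≡ 4; y = λ·(14 - 4) - 1 ≡ 1. → (4, 1)
3G: (4, 1) + (14, 1). λ = (1 - 1)/(14 - 4) ≡ 0/10 mod 17. 10⁻¹ ≡ 12 (mod 17) since 10·12 = 120 ≡ 1, so λ ≡ 0.
  x = λ² - 4 - 14 = 0 - 18 ≡ 16; y = λ·(4 - 16) - 1 ≡ 16. → (16, 16)
3G = (16, 16).
Finally 3G + H:
(16, 16) + (10, 3). λ = (3 - 16)/(10 - 16) ≡ 4/11 mod 17. 11⁻¹ ≡ 14 (mod 17) since 11·14 = 154 ≡ 1, so λ ≡ 5.
  x = λ² - 16 - 10 = 25 - 26 ≡ 16; y = λ·(16 - 16) - 16 ≡ 1. → (16, 1)

(16, 1)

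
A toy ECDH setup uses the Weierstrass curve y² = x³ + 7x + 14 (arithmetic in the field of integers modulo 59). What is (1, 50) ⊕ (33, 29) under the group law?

(1, 50) + (33, 29). λ = (29 - 50)/(33 - 1) ≡ 38/32 mod 59. 32⁻¹ ≡ 24 (mod 59), so λ ≡ 27.
  x = λ² - 1 - 33 = 729 - 34 ≡ 46; y = λ·(1 - 46) - 50 ≡ 33. → (46, 33)

(46, 33)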